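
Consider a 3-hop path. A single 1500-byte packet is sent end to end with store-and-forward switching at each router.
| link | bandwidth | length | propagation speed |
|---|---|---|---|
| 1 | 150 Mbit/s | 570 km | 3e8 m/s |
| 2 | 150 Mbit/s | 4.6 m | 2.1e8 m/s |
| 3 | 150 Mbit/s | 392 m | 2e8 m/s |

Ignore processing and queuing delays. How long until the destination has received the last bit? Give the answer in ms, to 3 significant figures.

L = 1500 × 8 = 12000 bits.
Transmission delay per hop = L/R = 12000/150000000 = 0.08 ms; 3 hops → 0.24 ms.
Propagation delays (d/s per hop): 1.9, 2.19048e-05, 0.00196 ms; sum = 1.90198 ms.
End-to-end = 2.14 ms.

2.14 ms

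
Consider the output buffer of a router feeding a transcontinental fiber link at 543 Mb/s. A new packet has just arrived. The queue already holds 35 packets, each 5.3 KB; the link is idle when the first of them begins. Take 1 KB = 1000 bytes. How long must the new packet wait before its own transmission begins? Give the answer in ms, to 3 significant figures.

Each queued packet: L/R = 42400/543000000 = 0.0780847 ms.
35 queued → 2.73297 ms.
Queuing delay = 2.73 ms.

2.73 ms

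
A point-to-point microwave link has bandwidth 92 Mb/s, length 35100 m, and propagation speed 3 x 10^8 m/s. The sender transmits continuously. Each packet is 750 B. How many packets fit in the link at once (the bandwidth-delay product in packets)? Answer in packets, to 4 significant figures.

Propagation delay = 35100 / 300000000 = 0.000117 s.
BDP = R × t_prop = 92000000 × 0.000117 = 10764 bits.
In packets of 6000 bits: 1.794 packets.

1.794 packets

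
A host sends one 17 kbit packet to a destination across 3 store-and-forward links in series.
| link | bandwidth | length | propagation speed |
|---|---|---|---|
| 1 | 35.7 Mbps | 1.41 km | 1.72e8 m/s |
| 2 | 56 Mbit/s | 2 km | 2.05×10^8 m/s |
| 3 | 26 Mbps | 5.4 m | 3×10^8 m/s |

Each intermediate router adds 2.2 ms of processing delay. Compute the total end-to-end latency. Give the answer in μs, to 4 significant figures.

5852 μs

L = 17000 bits.
Transmission delays (L/R per hop): 476.19, 303.571, 653.846 μs; sum = 1433.61 μs.
Propagation delays (d/s per hop): 8.19767, 9.7561, 0.018 μs; sum = 17.9718 μs.
Processing at 2 router(s): 2 × 2.2 ms = 4400 μs.
End-to-end = 5852 μs.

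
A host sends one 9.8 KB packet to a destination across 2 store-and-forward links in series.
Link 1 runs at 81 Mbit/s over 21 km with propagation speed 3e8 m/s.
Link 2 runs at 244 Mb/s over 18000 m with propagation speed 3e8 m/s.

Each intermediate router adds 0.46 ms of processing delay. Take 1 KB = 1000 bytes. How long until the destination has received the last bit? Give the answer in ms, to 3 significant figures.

L = 78400 bits.
Transmission delays (L/R per hop): 0.967901, 0.321311 ms; sum = 1.28921 ms.
Propagation delays (d/s per hop): 0.07, 0.06 ms; sum = 0.13 ms.
Processing at 1 router(s): 1 × 0.46 ms = 0.46 ms.
End-to-end = 1.88 ms.

1.88 ms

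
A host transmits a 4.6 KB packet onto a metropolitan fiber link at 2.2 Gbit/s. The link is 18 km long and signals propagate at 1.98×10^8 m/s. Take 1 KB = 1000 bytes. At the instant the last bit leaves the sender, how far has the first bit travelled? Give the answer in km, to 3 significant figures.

3.31 km

t_tx = L/R = 36800/2200000000 = 1.67273e-05 s.
Distance = s × t_tx = 198000000 × 1.67273e-05 = 3.31 km.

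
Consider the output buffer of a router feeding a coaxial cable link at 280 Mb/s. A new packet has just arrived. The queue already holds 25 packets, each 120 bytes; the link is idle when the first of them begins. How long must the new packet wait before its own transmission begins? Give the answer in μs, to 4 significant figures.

85.71 μs

Each queued packet: L/R = 960/280000000 = 3.42857 μs.
25 queued → 85.7143 μs.
Queuing delay = 85.71 μs.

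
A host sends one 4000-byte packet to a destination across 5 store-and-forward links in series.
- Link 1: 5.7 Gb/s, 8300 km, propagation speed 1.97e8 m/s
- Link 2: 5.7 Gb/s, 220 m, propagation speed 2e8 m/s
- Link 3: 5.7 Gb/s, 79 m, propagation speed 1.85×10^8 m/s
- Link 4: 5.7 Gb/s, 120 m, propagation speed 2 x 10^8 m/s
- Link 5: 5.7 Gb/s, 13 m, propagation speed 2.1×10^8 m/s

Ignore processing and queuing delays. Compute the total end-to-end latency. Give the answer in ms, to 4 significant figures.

42.16 ms

L = 4000 × 8 = 32000 bits.
Transmission delay per hop = L/R = 32000/5700000000 = 0.00561404 ms; 5 hops → 0.0280702 ms.
Propagation delays (d/s per hop): 42.132, 0.0011, 0.000427027, 0.0006, 6.19048e-05 ms; sum = 42.1342 ms.
End-to-end = 42.16 ms.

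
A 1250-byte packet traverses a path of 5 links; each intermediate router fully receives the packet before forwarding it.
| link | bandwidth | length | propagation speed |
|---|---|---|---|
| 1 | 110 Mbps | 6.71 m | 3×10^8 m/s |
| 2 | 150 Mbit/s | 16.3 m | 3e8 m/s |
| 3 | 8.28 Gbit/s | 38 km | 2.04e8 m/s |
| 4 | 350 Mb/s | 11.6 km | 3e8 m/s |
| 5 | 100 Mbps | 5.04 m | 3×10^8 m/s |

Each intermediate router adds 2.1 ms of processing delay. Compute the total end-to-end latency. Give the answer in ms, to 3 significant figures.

8.91 ms

L = 1250 × 8 = 10000 bits.
Transmission delays (L/R per hop): 0.0909091, 0.0666667, 0.00120773, 0.0285714, 0.1 ms; sum = 0.287355 ms.
Propagation delays (d/s per hop): 2.23667e-05, 5.43333e-05, 0.186275, 0.0386667, 1.68e-05 ms; sum = 0.225035 ms.
Processing at 4 router(s): 4 × 2.1 ms = 8.4 ms.
End-to-end = 8.91 ms.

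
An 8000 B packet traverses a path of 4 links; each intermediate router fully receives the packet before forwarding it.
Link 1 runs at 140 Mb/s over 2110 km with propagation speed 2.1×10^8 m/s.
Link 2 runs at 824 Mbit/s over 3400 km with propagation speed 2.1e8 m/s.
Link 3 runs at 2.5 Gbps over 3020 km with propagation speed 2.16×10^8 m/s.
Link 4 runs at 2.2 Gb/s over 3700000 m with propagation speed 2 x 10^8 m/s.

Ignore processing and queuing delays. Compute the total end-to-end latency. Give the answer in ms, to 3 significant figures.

L = 8000 × 8 = 64000 bits.
Transmission delays (L/R per hop): 0.457143, 0.0776699, 0.0256, 0.0290909 ms; sum = 0.589504 ms.
Propagation delays (d/s per hop): 10.0476, 16.1905, 13.9815, 18.5 ms; sum = 58.7196 ms.
End-to-end = 59.3 ms.

59.3 ms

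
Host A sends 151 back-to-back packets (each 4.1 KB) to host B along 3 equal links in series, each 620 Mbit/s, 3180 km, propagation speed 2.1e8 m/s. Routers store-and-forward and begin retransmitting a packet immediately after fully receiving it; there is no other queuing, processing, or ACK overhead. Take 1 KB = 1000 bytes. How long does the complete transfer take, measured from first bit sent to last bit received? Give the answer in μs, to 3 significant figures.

Per-hop transmission t_tx = L/R = 32800/620000000 = 52.9032 μs.
Per-hop propagation t_prop = 3180000/210000000 = 15142.9 μs.
Pipeline fill: first packet needs 3·t_tx to clear all hops; remaining 150 packets each add one t_tx.
Total = (3+151-1)·t_tx + 3·t_prop = 153·52.9032 + 3·15142.9 = 53500 μs.

53500 μs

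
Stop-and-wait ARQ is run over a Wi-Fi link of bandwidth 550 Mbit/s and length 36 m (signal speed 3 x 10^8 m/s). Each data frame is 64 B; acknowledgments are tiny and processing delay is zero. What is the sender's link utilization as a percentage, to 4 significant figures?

t_tx = L/R = 512/550000000 = 9.30909e-07 s.
t_prop = 36/300000000 = 1.2e-07 s; RTT = 2.4e-07 s.
Cycle = t_tx + RTT = 1.17091e-06 s.
Utilization = t_tx / cycle = 9.30909e-07/1.17091e-06 = 79.50 %.

79.50 %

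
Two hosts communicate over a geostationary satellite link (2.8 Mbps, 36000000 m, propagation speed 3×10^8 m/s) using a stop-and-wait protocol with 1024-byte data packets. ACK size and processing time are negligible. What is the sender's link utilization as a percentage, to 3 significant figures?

1.20 %

t_tx = L/R = 8192/2800000 = 0.00292571 s.
t_prop = 36000000/300000000 = 0.12 s; RTT = 0.24 s.
Cycle = t_tx + RTT = 0.242926 s.
Utilization = t_tx / cycle = 0.00292571/0.242926 = 1.20 %.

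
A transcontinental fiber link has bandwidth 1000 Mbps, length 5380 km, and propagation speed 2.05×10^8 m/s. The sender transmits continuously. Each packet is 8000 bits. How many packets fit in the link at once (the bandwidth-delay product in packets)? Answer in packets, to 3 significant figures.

3280 packets

Propagation delay = 5380000 / 2.05e+08 = 0.0262439 s.
BDP = R × t_prop = 1000000000 × 0.0262439 = 26243900 bits.
In packets of 8000 bits: 3280 packets.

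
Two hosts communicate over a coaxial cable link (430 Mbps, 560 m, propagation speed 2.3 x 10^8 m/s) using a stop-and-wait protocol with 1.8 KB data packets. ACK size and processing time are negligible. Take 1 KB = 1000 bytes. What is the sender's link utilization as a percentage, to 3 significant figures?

87.3 %

t_tx = L/R = 14400/430000000 = 3.34884e-05 s.
t_prop = 560/2.3e+08 = 2.43478e-06 s; RTT = 4.86957e-06 s.
Cycle = t_tx + RTT = 3.83579e-05 s.
Utilization = t_tx / cycle = 3.34884e-05/3.83579e-05 = 87.3 %.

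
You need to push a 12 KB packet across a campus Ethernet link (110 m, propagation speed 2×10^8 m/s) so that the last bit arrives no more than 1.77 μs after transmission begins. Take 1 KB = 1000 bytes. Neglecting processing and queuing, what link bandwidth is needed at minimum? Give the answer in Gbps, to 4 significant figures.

78.69 Gbps

L = 96000 bits.
Propagation delay = 110 / 200000000 = 0.55 μs.
Transmission budget = 1.77 − 0.55 = 1.22 μs.
R ≥ L / t_tx = 96000 bits / 1.22e-06 s = 78.69 Gbps.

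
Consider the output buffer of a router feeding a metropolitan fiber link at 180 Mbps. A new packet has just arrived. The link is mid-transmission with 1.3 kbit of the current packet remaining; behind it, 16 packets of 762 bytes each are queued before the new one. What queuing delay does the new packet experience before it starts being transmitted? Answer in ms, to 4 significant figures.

0.5491 ms

Each queued packet: L/R = 6096/180000000 = 0.0338667 ms.
16 queued → 0.541867 ms.
Plus remaining 1300 bits of current packet: 0.00722222 ms.
Queuing delay = 0.5491 ms.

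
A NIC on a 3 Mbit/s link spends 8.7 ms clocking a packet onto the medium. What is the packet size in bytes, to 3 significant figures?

3260 bytes

L = R × t_tx = 3000000 b/s × 0.0087 s = 26100 bits.
In bytes: 26100 / 8 = 3260 bytes.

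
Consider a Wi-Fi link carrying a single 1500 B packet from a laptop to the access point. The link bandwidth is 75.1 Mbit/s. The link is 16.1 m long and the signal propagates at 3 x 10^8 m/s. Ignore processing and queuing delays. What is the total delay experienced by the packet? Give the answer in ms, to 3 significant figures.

L = 1500 × 8 = 12000 bits.
Transmission delay = L/R = 12000 / 75100000 = 0.159787 ms.
Propagation delay = d/s = 16.1 m / 300000000 m/s = 5.36667e-05 ms.
Total = 0.160 ms.

0.160 ms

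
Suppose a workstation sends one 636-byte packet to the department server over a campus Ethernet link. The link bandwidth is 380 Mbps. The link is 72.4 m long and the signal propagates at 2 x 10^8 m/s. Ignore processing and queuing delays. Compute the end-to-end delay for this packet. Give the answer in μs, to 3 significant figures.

13.8 μs

L = 636 × 8 = 5088 bits.
Transmission delay = L/R = 5088 / 380000000 = 13.3895 μs.
Propagation delay = d/s = 72.4 m / 200000000 m/s = 0.362 μs.
Total = 13.8 μs.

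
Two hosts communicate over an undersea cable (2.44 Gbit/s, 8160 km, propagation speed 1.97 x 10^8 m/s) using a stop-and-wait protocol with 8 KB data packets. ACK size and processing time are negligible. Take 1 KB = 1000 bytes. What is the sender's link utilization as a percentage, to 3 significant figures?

0.0317 %

t_tx = L/R = 64000/2440000000 = 2.62295e-05 s.
t_prop = 8160000/197000000 = 0.0414213 s; RTT = 0.0828426 s.
Cycle = t_tx + RTT = 0.0828689 s.
Utilization = t_tx / cycle = 2.62295e-05/0.0828689 = 0.0317 %.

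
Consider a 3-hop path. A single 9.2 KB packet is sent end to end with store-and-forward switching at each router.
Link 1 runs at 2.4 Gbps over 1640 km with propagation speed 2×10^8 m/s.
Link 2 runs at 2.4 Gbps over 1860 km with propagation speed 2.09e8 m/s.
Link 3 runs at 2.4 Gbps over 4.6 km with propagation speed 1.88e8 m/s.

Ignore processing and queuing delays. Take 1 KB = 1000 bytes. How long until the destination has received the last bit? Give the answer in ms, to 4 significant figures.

L = 73600 bits.
Transmission delay per hop = L/R = 73600/2400000000 = 0.0306667 ms; 3 hops → 0.092 ms.
Propagation delays (d/s per hop): 8.2, 8.89952, 0.0244681 ms; sum = 17.124 ms.
End-to-end = 17.22 ms.

17.22 ms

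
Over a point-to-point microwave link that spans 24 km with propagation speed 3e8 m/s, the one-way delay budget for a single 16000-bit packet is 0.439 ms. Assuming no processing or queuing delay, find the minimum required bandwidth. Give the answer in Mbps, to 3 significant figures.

Propagation delay = 24000 / 300000000 = 0.08 ms.
Transmission budget = 0.439 − 0.08 = 0.359 ms.
R ≥ L / t_tx = 16000 bits / 0.000359 s = 44.6 Mbps.

44.6 Mbps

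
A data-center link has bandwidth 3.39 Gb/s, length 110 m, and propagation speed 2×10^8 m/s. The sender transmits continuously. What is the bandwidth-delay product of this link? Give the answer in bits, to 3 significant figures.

1860 bits

Propagation delay = 110 / 200000000 = 5.5e-07 s.
BDP = R × t_prop = 3390000000 × 5.5e-07 = 1864.5 bits.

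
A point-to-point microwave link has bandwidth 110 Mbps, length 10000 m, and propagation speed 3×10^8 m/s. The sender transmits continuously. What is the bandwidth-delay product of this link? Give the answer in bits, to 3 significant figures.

Propagation delay = 10000 / 300000000 = 3.33333e-05 s.
BDP = R × t_prop = 110000000 × 3.33333e-05 = 3666.67 bits.

3670 bits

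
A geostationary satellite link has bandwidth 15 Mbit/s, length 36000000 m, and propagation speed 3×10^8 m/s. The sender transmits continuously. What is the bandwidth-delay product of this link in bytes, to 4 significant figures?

225000 bytes

Propagation delay = 36000000 / 300000000 = 0.12 s.
BDP = R × t_prop = 15000000 × 0.12 = 1800000 bits.
In bytes: 1800000/8 = 225000 bytes.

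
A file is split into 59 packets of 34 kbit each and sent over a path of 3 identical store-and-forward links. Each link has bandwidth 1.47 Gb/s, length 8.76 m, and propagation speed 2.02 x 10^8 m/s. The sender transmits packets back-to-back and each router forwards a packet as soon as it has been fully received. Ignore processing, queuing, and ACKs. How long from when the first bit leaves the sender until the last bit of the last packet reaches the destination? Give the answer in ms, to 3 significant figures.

1.41 ms

Per-hop transmission t_tx = L/R = 34000/1470000000 = 0.0231293 ms.
Per-hop propagation t_prop = 8.76/202000000 = 4.33663e-05 ms.
Pipeline fill: first packet needs 3·t_tx to clear all hops; remaining 58 packets each add one t_tx.
Total = (3+59-1)·t_tx + 3·t_prop = 61·0.0231293 + 3·4.33663e-05 = 1.41 ms.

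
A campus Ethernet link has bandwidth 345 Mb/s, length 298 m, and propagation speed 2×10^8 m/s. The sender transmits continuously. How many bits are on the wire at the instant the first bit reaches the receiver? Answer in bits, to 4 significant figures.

514.1 bits

Propagation delay = 298 / 200000000 = 1.49e-06 s.
BDP = R × t_prop = 345000000 × 1.49e-06 = 514.05 bits.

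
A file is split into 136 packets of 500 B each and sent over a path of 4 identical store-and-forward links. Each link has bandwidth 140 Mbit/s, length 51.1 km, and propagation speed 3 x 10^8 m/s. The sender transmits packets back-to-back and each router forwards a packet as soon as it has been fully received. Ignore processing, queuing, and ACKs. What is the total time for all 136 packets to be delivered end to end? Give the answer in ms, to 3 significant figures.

Per-hop transmission t_tx = L/R = 4000/140000000 = 0.0285714 ms.
Per-hop propagation t_prop = 51100/300000000 = 0.170333 ms.
Pipeline fill: first packet needs 4·t_tx to clear all hops; remaining 135 packets each add one t_tx.
Total = (4+136-1)·t_tx + 4·t_prop = 139·0.0285714 + 4·0.170333 = 4.65 ms.

4.65 ms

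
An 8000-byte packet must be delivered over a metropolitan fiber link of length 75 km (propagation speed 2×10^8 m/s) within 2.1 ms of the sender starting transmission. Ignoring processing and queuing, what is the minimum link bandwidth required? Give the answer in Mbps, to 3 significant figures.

37.1 Mbps

L = 64000 bits.
Propagation delay = 75000 / 200000000 = 0.375 ms.
Transmission budget = 2.1 − 0.375 = 1.725 ms.
R ≥ L / t_tx = 64000 bits / 0.001725 s = 37.1 Mbps.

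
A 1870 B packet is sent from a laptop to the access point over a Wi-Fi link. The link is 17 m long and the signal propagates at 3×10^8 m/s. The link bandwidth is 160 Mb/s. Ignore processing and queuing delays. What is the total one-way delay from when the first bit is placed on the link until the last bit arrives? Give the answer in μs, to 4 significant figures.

93.56 μs

L = 1870 × 8 = 14960 bits.
Transmission delay = L/R = 14960 / 160000000 = 93.5 μs.
Propagation delay = d/s = 17 m / 300000000 m/s = 0.0566667 μs.
Total = 93.56 μs.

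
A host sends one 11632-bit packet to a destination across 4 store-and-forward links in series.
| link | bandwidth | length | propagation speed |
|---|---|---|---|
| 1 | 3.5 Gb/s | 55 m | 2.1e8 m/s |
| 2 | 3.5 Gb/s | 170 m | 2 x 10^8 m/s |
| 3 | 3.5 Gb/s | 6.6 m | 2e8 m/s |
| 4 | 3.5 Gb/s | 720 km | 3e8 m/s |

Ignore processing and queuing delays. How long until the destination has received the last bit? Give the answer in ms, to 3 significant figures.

Transmission delay per hop = L/R = 11632/3500000000 = 0.00332343 ms; 4 hops → 0.0132937 ms.
Propagation delays (d/s per hop): 0.000261905, 0.00085, 3.3e-05, 2.4 ms; sum = 2.40114 ms.
End-to-end = 2.41 ms.

2.41 ms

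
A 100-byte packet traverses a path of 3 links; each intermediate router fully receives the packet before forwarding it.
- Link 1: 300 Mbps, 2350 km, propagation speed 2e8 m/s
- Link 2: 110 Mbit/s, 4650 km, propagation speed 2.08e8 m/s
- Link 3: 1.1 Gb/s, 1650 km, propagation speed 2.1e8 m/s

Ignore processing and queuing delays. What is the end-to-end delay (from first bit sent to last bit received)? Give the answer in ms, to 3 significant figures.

42.0 ms

L = 100 × 8 = 800 bits.
Transmission delays (L/R per hop): 0.00266667, 0.00727273, 0.000727273 ms; sum = 0.0106667 ms.
Propagation delays (d/s per hop): 11.75, 22.3558, 7.85714 ms; sum = 41.9629 ms.
End-to-end = 42.0 ms.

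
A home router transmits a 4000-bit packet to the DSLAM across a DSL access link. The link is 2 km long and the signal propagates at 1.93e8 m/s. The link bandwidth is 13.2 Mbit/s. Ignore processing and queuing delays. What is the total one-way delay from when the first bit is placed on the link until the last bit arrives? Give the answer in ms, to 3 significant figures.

0.313 ms

Transmission delay = L/R = 4000 / 13200000 = 0.30303 ms.
Propagation delay = d/s = 2000 m / 193000000 m/s = 0.0103627 ms.
Total = 0.313 ms.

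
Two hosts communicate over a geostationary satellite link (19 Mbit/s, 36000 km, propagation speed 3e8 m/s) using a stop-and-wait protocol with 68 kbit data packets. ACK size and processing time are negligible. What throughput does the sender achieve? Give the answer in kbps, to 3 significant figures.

t_tx = L/R = 68000/19000000 = 0.00357895 s.
t_prop = 36000000/300000000 = 0.12 s; RTT = 0.24 s.
Cycle = t_tx + RTT = 0.243579 s.
Throughput = L / cycle = 68000 / 0.243579 = 279 kbps.

279 kbps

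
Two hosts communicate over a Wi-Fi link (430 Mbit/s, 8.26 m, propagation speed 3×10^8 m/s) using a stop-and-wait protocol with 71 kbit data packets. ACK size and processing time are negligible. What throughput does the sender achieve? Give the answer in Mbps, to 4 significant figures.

429.9 Mbps

t_tx = L/R = 71000/430000000 = 0.000165116 s.
t_prop = 8.26/300000000 = 2.75333e-08 s; RTT = 5.50667e-08 s.
Cycle = t_tx + RTT = 0.000165171 s.
Throughput = L / cycle = 71000 / 0.000165171 = 429.9 Mbps.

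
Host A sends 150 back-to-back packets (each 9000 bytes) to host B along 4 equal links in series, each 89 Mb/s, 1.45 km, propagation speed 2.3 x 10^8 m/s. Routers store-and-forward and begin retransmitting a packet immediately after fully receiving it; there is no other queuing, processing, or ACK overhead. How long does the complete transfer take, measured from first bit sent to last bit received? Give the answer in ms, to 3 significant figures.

124 ms

Per-hop transmission t_tx = L/R = 72000/89000000 = 0.808989 ms.
Per-hop propagation t_prop = 1450/2.3e+08 = 0.00630435 ms.
Pipeline fill: first packet needs 4·t_tx to clear all hops; remaining 149 packets each add one t_tx.
Total = (4+150-1)·t_tx + 4·t_prop = 153·0.808989 + 4·0.00630435 = 124 ms.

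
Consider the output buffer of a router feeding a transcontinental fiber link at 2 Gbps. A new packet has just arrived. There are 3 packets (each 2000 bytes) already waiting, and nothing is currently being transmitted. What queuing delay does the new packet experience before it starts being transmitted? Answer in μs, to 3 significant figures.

24.0 μs

Each queued packet: L/R = 16000/2000000000 = 8 μs.
3 queued → 24 μs.
Queuing delay = 24.0 μs.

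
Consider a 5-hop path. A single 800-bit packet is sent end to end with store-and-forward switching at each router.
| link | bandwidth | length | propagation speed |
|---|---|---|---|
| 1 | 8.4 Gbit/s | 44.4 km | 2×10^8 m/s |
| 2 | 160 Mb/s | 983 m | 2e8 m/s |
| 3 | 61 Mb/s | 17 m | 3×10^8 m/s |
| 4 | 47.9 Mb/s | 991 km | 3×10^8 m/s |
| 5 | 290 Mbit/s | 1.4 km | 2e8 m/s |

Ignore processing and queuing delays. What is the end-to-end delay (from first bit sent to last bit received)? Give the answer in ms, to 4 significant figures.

3.575 ms

Transmission delays (L/R per hop): 9.52381e-05, 0.005, 0.0131148, 0.0167015, 0.00275862 ms; sum = 0.0376701 ms.
Propagation delays (d/s per hop): 0.222, 0.004915, 5.66667e-05, 3.30333, 0.007 ms; sum = 3.53731 ms.
End-to-end = 3.575 ms.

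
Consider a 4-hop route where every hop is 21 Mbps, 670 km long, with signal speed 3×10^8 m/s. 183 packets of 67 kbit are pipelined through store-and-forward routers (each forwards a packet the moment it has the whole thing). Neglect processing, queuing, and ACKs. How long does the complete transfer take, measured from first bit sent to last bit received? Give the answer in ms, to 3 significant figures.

Per-hop transmission t_tx = L/R = 67000/21000000 = 3.19048 ms.
Per-hop propagation t_prop = 670000/300000000 = 2.23333 ms.
Pipeline fill: first packet needs 4·t_tx to clear all hops; remaining 182 packets each add one t_tx.
Total = (4+183-1)·t_tx + 4·t_prop = 186·3.19048 + 4·2.23333 = 602 ms.

602 ms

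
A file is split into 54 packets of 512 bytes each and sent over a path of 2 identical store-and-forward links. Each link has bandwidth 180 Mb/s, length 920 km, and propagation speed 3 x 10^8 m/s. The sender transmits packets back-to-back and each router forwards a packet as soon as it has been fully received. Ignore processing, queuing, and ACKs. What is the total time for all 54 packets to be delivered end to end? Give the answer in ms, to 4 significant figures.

Per-hop transmission t_tx = L/R = 4096/180000000 = 0.0227556 ms.
Per-hop propagation t_prop = 920000/300000000 = 3.06667 ms.
Pipeline fill: first packet needs 2·t_tx to clear all hops; remaining 53 packets each add one t_tx.
Total = (2+54-1)·t_tx + 2·t_prop = 55·0.0227556 + 2·3.06667 = 7.385 ms.

7.385 ms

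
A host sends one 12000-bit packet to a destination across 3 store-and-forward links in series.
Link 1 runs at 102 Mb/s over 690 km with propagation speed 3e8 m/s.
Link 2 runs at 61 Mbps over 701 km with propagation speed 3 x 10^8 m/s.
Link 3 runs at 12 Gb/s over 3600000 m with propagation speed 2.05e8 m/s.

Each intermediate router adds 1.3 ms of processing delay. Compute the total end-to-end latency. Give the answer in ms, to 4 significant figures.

Transmission delays (L/R per hop): 0.117647, 0.196721, 0.001 ms; sum = 0.315368 ms.
Propagation delays (d/s per hop): 2.3, 2.33667, 17.561 ms; sum = 22.1976 ms.
Processing at 2 router(s): 2 × 1.3 ms = 2.6 ms.
End-to-end = 25.11 ms.

25.11 ms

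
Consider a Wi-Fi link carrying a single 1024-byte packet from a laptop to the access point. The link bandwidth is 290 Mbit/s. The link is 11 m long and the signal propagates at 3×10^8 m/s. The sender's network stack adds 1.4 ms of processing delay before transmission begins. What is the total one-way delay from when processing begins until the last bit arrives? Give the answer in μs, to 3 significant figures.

L = 1024 × 8 = 8192 bits.
Transmission delay = L/R = 8192 / 290000000 = 28.2483 μs.
Propagation delay = d/s = 11 m / 300000000 m/s = 0.0366667 μs.
Plus processing delay 1.4 ms = 1400 μs.
Total = 1430 μs.

1430 μs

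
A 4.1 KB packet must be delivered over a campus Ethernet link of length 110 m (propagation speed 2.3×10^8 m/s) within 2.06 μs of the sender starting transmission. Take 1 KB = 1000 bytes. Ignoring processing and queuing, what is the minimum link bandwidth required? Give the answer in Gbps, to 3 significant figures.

L = 32800 bits.
Propagation delay = 110 / 2.3e+08 = 0.478261 μs.
Transmission budget = 2.06 − 0.478261 = 1.58174 μs.
R ≥ L / t_tx = 32800 bits / 1.58174e-06 s = 20.7 Gbps.

20.7 Gbps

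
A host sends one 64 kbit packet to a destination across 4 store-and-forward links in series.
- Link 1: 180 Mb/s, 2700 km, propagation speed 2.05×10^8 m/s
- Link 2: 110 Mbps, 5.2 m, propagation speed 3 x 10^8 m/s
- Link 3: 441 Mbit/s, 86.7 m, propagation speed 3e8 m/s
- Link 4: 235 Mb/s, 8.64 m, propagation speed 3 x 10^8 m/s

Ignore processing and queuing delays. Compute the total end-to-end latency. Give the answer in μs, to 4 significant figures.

14530 μs

L = 64000 bits.
Transmission delays (L/R per hop): 355.556, 581.818, 145.125, 272.34 μs; sum = 1354.84 μs.
Propagation delays (d/s per hop): 13170.7, 0.0173333, 0.289, 0.0288 μs; sum = 13171.1 μs.
End-to-end = 14530 μs.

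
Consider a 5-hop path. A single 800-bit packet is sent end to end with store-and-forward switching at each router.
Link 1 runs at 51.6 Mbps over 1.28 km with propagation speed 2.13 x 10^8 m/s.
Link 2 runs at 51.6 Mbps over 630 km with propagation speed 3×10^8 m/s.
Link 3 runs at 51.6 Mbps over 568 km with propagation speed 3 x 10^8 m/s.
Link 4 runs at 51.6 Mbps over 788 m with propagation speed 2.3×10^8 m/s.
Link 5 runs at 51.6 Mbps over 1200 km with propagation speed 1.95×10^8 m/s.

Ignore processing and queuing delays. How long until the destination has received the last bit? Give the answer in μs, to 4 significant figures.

Transmission delay per hop = L/R = 800/51600000 = 15.5039 μs; 5 hops → 77.5194 μs.
Propagation delays (d/s per hop): 6.00939, 2100, 1893.33, 3.42609, 6153.85 μs; sum = 10156.6 μs.
End-to-end = 10230 μs.

10230 μs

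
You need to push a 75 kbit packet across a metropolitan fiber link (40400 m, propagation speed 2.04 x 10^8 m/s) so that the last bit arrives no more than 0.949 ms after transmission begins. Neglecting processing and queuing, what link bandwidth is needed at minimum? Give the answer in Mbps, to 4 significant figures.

Propagation delay = 40400 / 204000000 = 0.198039 ms.
Transmission budget = 0.949 − 0.198039 = 0.750961 ms.
R ≥ L / t_tx = 75000 bits / 0.000750961 s = 99.87 Mbps.

99.87 Mbps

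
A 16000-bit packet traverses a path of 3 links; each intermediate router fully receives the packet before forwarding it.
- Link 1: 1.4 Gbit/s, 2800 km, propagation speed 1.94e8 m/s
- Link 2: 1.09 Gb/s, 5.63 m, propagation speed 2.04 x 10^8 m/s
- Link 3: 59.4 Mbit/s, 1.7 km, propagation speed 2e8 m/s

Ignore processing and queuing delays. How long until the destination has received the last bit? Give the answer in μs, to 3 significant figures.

Transmission delays (L/R per hop): 11.4286, 14.6789, 269.36 μs; sum = 295.468 μs.
Propagation delays (d/s per hop): 14433, 0.027598, 8.5 μs; sum = 14441.5 μs.
End-to-end = 14700 μs.

14700 μs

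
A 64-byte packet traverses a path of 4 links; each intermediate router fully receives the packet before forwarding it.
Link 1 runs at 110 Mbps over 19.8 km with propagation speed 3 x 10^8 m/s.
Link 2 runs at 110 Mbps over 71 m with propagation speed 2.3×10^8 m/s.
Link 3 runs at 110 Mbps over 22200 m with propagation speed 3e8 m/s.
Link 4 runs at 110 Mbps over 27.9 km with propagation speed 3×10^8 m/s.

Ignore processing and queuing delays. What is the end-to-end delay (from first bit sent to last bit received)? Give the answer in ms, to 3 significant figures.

0.252 ms

L = 64 × 8 = 512 bits.
Transmission delay per hop = L/R = 512/110000000 = 0.00465455 ms; 4 hops → 0.0186182 ms.
Propagation delays (d/s per hop): 0.066, 0.000308696, 0.074, 0.093 ms; sum = 0.233309 ms.
End-to-end = 0.252 ms.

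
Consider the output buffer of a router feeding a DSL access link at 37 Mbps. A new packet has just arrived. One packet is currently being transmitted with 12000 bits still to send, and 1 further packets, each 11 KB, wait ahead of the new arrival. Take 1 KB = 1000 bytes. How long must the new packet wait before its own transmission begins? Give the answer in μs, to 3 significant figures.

Each queued packet: L/R = 88000/37000000 = 2378.38 μs.
1 queued → 2378.38 μs.
Plus remaining 12000 bits of current packet: 324.324 μs.
Queuing delay = 2700 μs.

2700 μs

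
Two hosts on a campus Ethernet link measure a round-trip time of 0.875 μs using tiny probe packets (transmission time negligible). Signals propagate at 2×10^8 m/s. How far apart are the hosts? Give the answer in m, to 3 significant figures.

One-way propagation = RTT/2 = 0.4375 μs.
d = s × t = 200000000 × 4.375e-07 = 87.5 m.

87.5 m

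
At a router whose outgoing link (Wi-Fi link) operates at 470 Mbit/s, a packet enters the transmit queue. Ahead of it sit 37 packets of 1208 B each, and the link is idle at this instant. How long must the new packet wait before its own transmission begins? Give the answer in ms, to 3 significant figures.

Each queued packet: L/R = 9664/470000000 = 0.0205617 ms.
37 queued → 0.760783 ms.
Queuing delay = 0.761 ms.

0.761 ms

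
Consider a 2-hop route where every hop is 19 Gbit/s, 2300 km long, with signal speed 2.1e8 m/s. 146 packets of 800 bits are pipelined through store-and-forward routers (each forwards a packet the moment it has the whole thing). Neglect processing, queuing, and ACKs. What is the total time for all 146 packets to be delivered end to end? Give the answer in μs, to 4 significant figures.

21910 μs

Per-hop transmission t_tx = L/R = 800/19000000000 = 0.0421053 μs.
Per-hop propagation t_prop = 2300000/210000000 = 10952.4 μs.
Pipeline fill: first packet needs 2·t_tx to clear all hops; remaining 145 packets each add one t_tx.
Total = (2+146-1)·t_tx + 2·t_prop = 147·0.0421053 + 2·10952.4 = 21910 μs.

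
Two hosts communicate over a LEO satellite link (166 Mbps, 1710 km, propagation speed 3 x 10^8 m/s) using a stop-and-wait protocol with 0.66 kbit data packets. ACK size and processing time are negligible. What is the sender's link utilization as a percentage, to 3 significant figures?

0.0349 %

t_tx = L/R = 660/166000000 = 3.9759e-06 s.
t_prop = 1710000/300000000 = 0.0057 s; RTT = 0.0114 s.
Cycle = t_tx + RTT = 0.011404 s.
Utilization = t_tx / cycle = 3.9759e-06/0.011404 = 0.0349 %.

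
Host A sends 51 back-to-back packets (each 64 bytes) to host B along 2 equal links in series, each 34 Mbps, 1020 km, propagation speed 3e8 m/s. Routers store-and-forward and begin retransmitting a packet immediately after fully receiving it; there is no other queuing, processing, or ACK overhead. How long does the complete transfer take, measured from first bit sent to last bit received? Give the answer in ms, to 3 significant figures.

7.58 ms

Per-hop transmission t_tx = L/R = 512/34000000 = 0.0150588 ms.
Per-hop propagation t_prop = 1020000/300000000 = 3.4 ms.
Pipeline fill: first packet needs 2·t_tx to clear all hops; remaining 50 packets each add one t_tx.
Total = (2+51-1)·t_tx + 2·t_prop = 52·0.0150588 + 2·3.4 = 7.58 ms.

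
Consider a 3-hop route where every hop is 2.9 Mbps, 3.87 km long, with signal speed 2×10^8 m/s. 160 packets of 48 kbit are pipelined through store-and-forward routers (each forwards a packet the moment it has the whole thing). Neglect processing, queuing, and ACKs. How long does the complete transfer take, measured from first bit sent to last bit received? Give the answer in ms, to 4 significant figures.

2681 ms

Per-hop transmission t_tx = L/R = 48000/2900000 = 16.5517 ms.
Per-hop propagation t_prop = 3870/200000000 = 0.01935 ms.
Pipeline fill: first packet needs 3·t_tx to clear all hops; remaining 159 packets each add one t_tx.
Total = (3+160-1)·t_tx + 3·t_prop = 162·16.5517 + 3·0.01935 = 2681 ms.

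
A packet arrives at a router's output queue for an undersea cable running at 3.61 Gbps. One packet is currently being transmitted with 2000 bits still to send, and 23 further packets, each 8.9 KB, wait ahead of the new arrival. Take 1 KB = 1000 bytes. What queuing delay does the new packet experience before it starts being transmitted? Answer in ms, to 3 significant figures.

0.454 ms

Each queued packet: L/R = 71200/3610000000 = 0.019723 ms.
23 queued → 0.453629 ms.
Plus remaining 2000 bits of current packet: 0.000554017 ms.
Queuing delay = 0.454 ms.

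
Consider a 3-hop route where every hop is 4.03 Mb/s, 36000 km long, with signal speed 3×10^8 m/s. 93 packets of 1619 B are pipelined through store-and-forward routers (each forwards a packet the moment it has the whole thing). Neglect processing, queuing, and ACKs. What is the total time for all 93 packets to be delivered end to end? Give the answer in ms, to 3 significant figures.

665 ms

Per-hop transmission t_tx = L/R = 12952/4.03e+06 = 3.2139 ms.
Per-hop propagation t_prop = 36000000/300000000 = 120 ms.
Pipeline fill: first packet needs 3·t_tx to clear all hops; remaining 92 packets each add one t_tx.
Total = (3+93-1)·t_tx + 3·t_prop = 95·3.2139 + 3·120 = 665 ms.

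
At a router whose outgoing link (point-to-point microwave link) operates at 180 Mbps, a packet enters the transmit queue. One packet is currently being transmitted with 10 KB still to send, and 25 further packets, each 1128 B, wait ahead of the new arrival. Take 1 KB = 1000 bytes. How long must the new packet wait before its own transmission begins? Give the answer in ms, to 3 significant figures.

Each queued packet: L/R = 9024/180000000 = 0.0501333 ms.
25 queued → 1.25333 ms.
Plus remaining 80000 bits of current packet: 0.444444 ms.
Queuing delay = 1.70 ms.

1.70 ms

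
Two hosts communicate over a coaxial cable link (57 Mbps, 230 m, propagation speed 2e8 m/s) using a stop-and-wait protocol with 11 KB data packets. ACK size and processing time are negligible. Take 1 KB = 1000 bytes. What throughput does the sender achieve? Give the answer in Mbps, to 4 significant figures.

56.92 Mbps

t_tx = L/R = 88000/57000000 = 0.00154386 s.
t_prop = 230/200000000 = 1.15e-06 s; RTT = 2.3e-06 s.
Cycle = t_tx + RTT = 0.00154616 s.
Throughput = L / cycle = 88000 / 0.00154616 = 56.92 Mbps.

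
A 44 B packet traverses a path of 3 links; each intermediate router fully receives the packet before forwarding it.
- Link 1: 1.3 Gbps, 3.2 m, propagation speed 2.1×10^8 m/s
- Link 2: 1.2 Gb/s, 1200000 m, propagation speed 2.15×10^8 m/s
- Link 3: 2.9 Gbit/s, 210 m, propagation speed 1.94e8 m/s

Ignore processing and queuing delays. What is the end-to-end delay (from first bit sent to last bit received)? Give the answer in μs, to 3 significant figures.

L = 44 × 8 = 352 bits.
Transmission delays (L/R per hop): 0.270769, 0.293333, 0.121379 μs; sum = 0.685482 μs.
Propagation delays (d/s per hop): 0.0152381, 5581.4, 1.08247 μs; sum = 5582.49 μs.
End-to-end = 5580 μs.

5580 μs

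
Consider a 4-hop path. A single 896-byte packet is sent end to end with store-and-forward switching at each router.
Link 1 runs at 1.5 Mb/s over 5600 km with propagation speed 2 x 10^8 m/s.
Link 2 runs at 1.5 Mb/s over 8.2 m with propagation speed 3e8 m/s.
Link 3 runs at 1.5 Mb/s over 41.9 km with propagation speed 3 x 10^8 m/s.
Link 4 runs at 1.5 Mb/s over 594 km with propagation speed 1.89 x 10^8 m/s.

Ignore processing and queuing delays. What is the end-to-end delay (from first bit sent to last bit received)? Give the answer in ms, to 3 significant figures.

L = 896 × 8 = 7168 bits.
Transmission delay per hop = L/R = 7168/1500000 = 4.77867 ms; 4 hops → 19.1147 ms.
Propagation delays (d/s per hop): 28, 2.73333e-05, 0.139667, 3.14286 ms; sum = 31.2826 ms.
End-to-end = 50.4 ms.

50.4 ms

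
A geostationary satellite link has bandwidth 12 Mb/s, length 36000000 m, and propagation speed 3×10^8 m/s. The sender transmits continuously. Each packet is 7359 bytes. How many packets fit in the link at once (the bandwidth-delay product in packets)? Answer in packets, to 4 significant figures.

24.46 packets

Propagation delay = 36000000 / 300000000 = 0.12 s.
BDP = R × t_prop = 12000000 × 0.12 = 1440000 bits.
In packets of 58872 bits: 24.46 packets.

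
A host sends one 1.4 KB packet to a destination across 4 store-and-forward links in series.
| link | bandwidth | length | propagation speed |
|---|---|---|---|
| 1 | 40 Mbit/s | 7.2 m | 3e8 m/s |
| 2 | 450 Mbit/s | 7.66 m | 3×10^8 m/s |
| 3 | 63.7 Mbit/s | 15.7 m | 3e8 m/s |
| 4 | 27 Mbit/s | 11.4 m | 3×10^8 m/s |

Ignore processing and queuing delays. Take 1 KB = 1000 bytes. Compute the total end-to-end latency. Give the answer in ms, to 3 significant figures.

0.896 ms

L = 11200 bits.
Transmission delays (L/R per hop): 0.28, 0.0248889, 0.175824, 0.414815 ms; sum = 0.895528 ms.
Propagation delays (d/s per hop): 2.4e-05, 2.55333e-05, 5.23333e-05, 3.8e-05 ms; sum = 0.000139867 ms.
End-to-end = 0.896 ms.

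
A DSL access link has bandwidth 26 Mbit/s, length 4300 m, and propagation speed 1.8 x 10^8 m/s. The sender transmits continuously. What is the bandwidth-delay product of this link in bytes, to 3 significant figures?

Propagation delay = 4300 / 180000000 = 2.38889e-05 s.
BDP = R × t_prop = 26000000 × 2.38889e-05 = 621.111 bits.
In bytes: 621.111/8 = 77.6 bytes.

77.6 bytes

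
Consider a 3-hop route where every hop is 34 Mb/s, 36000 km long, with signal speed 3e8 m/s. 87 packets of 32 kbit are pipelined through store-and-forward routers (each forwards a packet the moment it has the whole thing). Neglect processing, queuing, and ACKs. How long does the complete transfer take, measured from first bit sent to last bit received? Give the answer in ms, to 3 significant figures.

444 ms

Per-hop transmission t_tx = L/R = 32000/34000000 = 0.941176 ms.
Per-hop propagation t_prop = 36000000/300000000 = 120 ms.
Pipeline fill: first packet needs 3·t_tx to clear all hops; remaining 86 packets each add one t_tx.
Total = (3+87-1)·t_tx + 3·t_prop = 89·0.941176 + 3·120 = 444 ms.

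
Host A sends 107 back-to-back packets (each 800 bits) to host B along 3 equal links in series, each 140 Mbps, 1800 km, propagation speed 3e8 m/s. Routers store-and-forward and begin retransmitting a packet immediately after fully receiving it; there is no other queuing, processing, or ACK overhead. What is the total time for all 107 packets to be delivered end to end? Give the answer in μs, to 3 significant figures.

Per-hop transmission t_tx = L/R = 800/140000000 = 5.71429 μs.
Per-hop propagation t_prop = 1800000/300000000 = 6000 μs.
Pipeline fill: first packet needs 3·t_tx to clear all hops; remaining 106 packets each add one t_tx.
Total = (3+107-1)·t_tx + 3·t_prop = 109·5.71429 + 3·6000 = 18600 μs.

18600 μs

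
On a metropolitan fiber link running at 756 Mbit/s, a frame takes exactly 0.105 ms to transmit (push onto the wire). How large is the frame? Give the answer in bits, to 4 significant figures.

L = R × t_tx = 756000000 b/s × 0.000105 s = 79380 bits.

79380 bits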